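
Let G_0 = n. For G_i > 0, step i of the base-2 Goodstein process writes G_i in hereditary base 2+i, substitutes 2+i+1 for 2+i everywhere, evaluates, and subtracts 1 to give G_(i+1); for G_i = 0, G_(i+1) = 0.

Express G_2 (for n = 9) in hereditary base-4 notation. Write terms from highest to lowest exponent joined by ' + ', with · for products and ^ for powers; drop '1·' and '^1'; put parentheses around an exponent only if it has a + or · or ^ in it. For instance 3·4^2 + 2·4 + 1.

9 —HB2→ 2^(2 + 1) + 1 —bump→ 3^(3 + 1) + 1 = 82 —(−1)→ 81
81 —HB3→ 3^(3 + 1) —bump→ 4^(4 + 1) = 1024 —(−1)→ 1023

3·4^4 + 3·4^3 + 3·4^2 + 3·4 + 3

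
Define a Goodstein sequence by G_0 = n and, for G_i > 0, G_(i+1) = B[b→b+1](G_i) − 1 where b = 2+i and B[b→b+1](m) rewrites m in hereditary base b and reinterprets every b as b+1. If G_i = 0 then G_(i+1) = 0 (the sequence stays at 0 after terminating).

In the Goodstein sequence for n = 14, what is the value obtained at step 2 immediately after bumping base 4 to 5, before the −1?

G_0=14  [base 2] 2^(2 + 1) + 2^2 + 2  →[2↦3]→  3^(3 + 1) + 3^3 + 3 = 111  −1 ⇒ G_1=110
G_1=110  [base 3] 3^(3 + 1) + 3^3 + 2  →[3↦4]→  4^(4 + 1) + 4^4 + 2 = 1282  −1 ⇒ G_2=1281
G_2=1281  [base 4] 4^(4 + 1) + 4^4 + 1  →[4↦5]→  5^(5 + 1) + 5^5 + 1 = 18751  −1 ⇒ G_3=18750

18751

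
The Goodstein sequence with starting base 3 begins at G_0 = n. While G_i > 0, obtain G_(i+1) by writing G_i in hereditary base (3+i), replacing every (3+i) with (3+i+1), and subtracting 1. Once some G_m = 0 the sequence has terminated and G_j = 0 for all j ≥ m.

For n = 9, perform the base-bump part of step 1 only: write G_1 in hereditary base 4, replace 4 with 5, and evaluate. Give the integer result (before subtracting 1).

18

step 0: 9 = 3^2; sub 4 for 3: 4^2; = 16; G_1 = 16−1 = 15
step 1: 15 = 3·4 + 3; sub 5 for 4: 3·5 + 3; = 18; G_2 = 18−1 = 17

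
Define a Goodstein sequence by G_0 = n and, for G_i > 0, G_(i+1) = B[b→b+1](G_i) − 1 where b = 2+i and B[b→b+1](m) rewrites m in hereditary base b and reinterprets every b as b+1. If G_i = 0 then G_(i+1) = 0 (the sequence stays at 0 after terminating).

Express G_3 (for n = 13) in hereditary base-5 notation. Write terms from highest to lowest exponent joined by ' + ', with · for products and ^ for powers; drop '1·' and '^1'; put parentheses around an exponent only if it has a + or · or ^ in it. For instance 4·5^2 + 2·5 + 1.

G_0 = 13. HB_2(13) = 2^(2 + 1) + 2^2 + 1. Bump = 109. G_1 = 108.
G_1 = 108. HB_3(108) = 3^(3 + 1) + 3^3. Bump = 1280. G_2 = 1279.
G_2 = 1279. HB_4(1279) = 4^(4 + 1) + 3·4^3 + 3·4^2 + 3·4 + 3. Bump = 16093. G_3 = 16092.
G_3 = 16092. HB_5(16092) = 5^(5 + 1) + 3·5^3 + 3·5^2 + 3·5 + 2. Bump = 280712. G_4 = 280711.

5^(5 + 1) + 3·5^3 + 3·5^2 + 3·5 + 2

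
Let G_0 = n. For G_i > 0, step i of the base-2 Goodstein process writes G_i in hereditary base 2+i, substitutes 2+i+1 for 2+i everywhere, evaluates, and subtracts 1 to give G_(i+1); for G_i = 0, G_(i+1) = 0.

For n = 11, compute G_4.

(0) 11|_2 = 2^(2 + 1) + 2 + 1 ↦ 3^(3 + 1) + 3 + 1|_3 = 85 ⇒ 84
(1) 84|_3 = 3^(3 + 1) + 3 ↦ 4^(4 + 1) + 4|_4 = 1028 ⇒ 1027
(2) 1027|_4 = 4^(4 + 1) + 3 ↦ 5^(5 + 1) + 3|_5 = 15628 ⇒ 15627
(3) 15627|_5 = 5^(5 + 1) + 2 ↦ 6^(6 + 1) + 2|_6 = 279938 ⇒ 279937
(4) 279937|_6 = 6^(6 + 1) + 1 ↦ 7^(7 + 1) + 1|_7 = 5764802 ⇒ 5764801

279937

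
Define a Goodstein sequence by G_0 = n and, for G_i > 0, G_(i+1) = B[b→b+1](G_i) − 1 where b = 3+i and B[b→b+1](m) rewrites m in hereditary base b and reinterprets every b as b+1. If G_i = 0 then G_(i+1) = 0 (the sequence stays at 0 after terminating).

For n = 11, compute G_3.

35

G_0=11  [base 3] 3^2 + 2  →[3↦4]→  4^2 + 2 = 18  −1 ⇒ G_1=17
G_1=17  [base 4] 4^2 + 1  →[4↦5]→  5^2 + 1 = 26  −1 ⇒ G_2=25
G_2=25  [base 5] 5^2  →[5↦6]→  6^2 = 36  −1 ⇒ G_3=35
G_3=35  [base 6] 5·6 + 5  →[6↦7]→  5·7 + 5 = 40  −1 ⇒ G_4=39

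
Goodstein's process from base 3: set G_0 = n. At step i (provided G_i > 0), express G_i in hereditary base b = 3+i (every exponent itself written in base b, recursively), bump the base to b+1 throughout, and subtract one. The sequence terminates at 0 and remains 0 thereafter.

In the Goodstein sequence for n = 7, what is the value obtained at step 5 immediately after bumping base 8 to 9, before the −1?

(0) 7|_3 = 2·3 + 1 ↦ 2·4 + 1|_4 = 9 ⇒ 8
(1) 8|_4 = 2·4 ↦ 2·5|_5 = 10 ⇒ 9
(2) 9|_5 = 5 + 4 ↦ 6 + 4|_6 = 10 ⇒ 9
(3) 9|_6 = 6 + 3 ↦ 7 + 3|_7 = 10 ⇒ 9
(4) 9|_7 = 7 + 2 ↦ 8 + 2|_8 = 10 ⇒ 9
(5) 9|_8 = 8 + 1 ↦ 9 + 1|_9 = 10 ⇒ 9

10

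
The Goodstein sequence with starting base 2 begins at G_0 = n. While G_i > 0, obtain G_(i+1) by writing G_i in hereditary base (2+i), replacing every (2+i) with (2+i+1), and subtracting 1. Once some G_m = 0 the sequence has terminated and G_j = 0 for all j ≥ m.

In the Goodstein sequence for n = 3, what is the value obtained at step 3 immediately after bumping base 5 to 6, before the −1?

2

i=0: 3 = 2 + 1 (b=2); 2→3: 3 + 1 = 4; 4−1 = 3
i=1: 3 = 3 (b=3); 3→4: 4 = 4; 4−1 = 3
i=2: 3 = 3 (b=4); 4→5: 3 = 3; 3−1 = 2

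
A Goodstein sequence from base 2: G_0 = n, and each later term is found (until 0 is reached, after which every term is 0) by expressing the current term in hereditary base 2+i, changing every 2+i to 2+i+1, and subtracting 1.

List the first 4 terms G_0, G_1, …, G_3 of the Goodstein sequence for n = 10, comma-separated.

10, 83, 1025, 15625

step 0: 10 = 2^(2 + 1) + 2; sub 3 for 2: 3^(3 + 1) + 3; = 84; G_1 = 84−1 = 83
step 1: 83 = 3^(3 + 1) + 2; sub 4 for 3: 4^(4 + 1) + 2; = 1026; G_2 = 1026−1 = 1025
step 2: 1025 = 4^(4 + 1) + 1; sub 5 for 4: 5^(5 + 1) + 1; = 15626; G_3 = 15626−1 = 15625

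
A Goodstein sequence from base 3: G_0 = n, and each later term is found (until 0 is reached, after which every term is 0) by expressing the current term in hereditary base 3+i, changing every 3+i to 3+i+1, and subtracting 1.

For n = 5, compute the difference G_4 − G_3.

-1

[0] 5 ≡ 3 + 2 (base 3). Lift 4: 6. −1: 5.
[1] 5 ≡ 4 + 1 (base 4). Lift 5: 6. −1: 5.
[2] 5 ≡ 5 (base 5). Lift 6: 6. −1: 5.
[3] 5 ≡ 5 (base 6). Lift 7: 5. −1: 4.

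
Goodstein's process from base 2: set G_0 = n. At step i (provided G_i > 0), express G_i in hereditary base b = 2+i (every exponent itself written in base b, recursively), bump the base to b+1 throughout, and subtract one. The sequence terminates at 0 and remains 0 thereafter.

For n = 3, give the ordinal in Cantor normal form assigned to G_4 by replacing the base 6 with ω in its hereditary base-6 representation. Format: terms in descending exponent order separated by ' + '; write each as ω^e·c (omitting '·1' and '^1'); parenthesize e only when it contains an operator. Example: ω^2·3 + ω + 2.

1

(0) 3|_2 = 2 + 1 ↦ 3 + 1|_3 = 4 ⇒ 3
(1) 3|_3 = 3 ↦ 4|_4 = 4 ⇒ 3
(2) 3|_4 = 3 ↦ 3|_5 = 3 ⇒ 2
(3) 2|_5 = 2 ↦ 2|_6 = 2 ⇒ 1
(4) 1|_6 = 1 ↦ 1|_7 = 1 ⇒ 0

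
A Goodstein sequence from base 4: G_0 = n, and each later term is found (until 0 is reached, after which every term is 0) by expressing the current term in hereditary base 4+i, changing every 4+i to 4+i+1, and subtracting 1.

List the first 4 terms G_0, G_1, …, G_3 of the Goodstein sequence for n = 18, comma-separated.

18, 26, 36, 48

G_0 = 18. HB_4(18) = 4^2 + 2. Bump = 27. G_1 = 26.
G_1 = 26. HB_5(26) = 5^2 + 1. Bump = 37. G_2 = 36.
G_2 = 36. HB_6(36) = 6^2. Bump = 49. G_3 = 48.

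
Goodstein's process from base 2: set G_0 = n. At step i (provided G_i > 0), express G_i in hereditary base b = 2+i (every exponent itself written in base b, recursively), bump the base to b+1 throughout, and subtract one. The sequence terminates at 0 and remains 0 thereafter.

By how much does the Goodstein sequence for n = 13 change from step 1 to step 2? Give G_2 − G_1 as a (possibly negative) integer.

1171

G_0=13  [base 2] 2^(2 + 1) + 2^2 + 1  →[2↦3]→  3^(3 + 1) + 3^3 + 1 = 109  −1 ⇒ G_1=108
G_1=108  [base 3] 3^(3 + 1) + 3^3  →[3↦4]→  4^(4 + 1) + 4^4 = 1280  −1 ⇒ G_2=1279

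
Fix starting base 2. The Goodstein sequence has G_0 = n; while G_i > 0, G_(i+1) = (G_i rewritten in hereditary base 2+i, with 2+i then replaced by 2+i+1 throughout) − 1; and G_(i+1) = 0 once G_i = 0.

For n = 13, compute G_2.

base 2: 13 = 2^(2 + 1) + 2^2 + 1; at 3: 3^(3 + 1) + 3^3 + 1 = 109; next = 108
base 3: 108 = 3^(3 + 1) + 3^3; at 4: 4^(4 + 1) + 4^4 = 1280; next = 1279

1279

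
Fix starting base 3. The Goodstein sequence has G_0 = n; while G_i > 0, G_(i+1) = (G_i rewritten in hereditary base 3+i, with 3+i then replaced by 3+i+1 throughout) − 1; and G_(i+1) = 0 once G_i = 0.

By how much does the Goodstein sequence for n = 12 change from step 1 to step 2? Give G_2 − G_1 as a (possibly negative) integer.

8

12 —HB3→ 3^2 + 3 —bump→ 4^2 + 4 = 20 —(−1)→ 19
19 —HB4→ 4^2 + 3 —bump→ 5^2 + 3 = 28 —(−1)→ 27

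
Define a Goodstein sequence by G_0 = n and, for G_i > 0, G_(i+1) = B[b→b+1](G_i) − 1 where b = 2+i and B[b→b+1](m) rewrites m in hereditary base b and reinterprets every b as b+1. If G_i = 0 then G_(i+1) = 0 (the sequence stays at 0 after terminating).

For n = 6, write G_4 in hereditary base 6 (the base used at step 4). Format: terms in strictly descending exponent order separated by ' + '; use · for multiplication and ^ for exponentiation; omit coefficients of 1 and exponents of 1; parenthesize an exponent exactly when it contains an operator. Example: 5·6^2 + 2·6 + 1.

5·6^5 + 5·6^4 + 5·6^3 + 5·6^2 + 5·6 + 5

6 —HB2→ 2^2 + 2 —bump→ 3^3 + 3 = 30 —(−1)→ 29
29 —HB3→ 3^3 + 2 —bump→ 4^4 + 2 = 258 —(−1)→ 257
257 —HB4→ 4^4 + 1 —bump→ 5^5 + 1 = 3126 —(−1)→ 3125
3125 —HB5→ 5^5 —bump→ 6^6 = 46656 —(−1)→ 46655
46655 —HB6→ 5·6^5 + 5·6^4 + 5·6^3 + 5·6^2 + 5·6 + 5 —bump→ 5·7^5 + 5·7^4 + 5·7^3 + 5·7^2 + 5·7 + 5 = 98040 —(−1)→ 98039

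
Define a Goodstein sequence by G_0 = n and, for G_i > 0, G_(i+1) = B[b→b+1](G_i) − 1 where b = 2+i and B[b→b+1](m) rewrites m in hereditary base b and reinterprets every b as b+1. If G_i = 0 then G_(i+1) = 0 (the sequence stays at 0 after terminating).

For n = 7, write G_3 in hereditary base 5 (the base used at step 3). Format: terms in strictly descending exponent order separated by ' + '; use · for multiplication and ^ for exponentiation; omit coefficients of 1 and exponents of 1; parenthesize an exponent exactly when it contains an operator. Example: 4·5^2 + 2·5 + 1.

i=0: 7 = 2^2 + 2 + 1 (b=2); 2→3: 3^3 + 3 + 1 = 31; 31−1 = 30
i=1: 30 = 3^3 + 3 (b=3); 3→4: 4^4 + 4 = 260; 260−1 = 259
i=2: 259 = 4^4 + 3 (b=4); 4→5: 5^5 + 3 = 3128; 3128−1 = 3127
i=3: 3127 = 5^5 + 2 (b=5); 5→6: 6^6 + 2 = 46658; 46658−1 = 46657

5^5 + 2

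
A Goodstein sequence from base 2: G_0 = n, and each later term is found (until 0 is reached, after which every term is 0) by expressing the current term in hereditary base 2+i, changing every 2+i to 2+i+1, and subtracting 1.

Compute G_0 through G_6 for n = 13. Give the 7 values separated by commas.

13, 108, 1279, 16092, 280711, 5765998, 134219479

i=0: 13 = 2^(2 + 1) + 2^2 + 1 (b=2); 2→3: 3^(3 + 1) + 3^3 + 1 = 109; 109−1 = 108
i=1: 108 = 3^(3 + 1) + 3^3 (b=3); 3→4: 4^(4 + 1) + 4^4 = 1280; 1280−1 = 1279
i=2: 1279 = 4^(4 + 1) + 3·4^3 + 3·4^2 + 3·4 + 3 (b=4); 4→5: 5^(5 + 1) + 3·5^3 + 3·5^2 + 3·5 + 3 = 16093; 16093−1 = 16092
i=3: 16092 = 5^(5 + 1) + 3·5^3 + 3·5^2 + 3·5 + 2 (b=5); 5→6: 6^(6 + 1) + 3·6^3 + 3·6^2 + 3·6 + 2 = 280712; 280712−1 = 280711
i=4: 280711 = 6^(6 + 1) + 3·6^3 + 3·6^2 + 3·6 + 1 (b=6); 6→7: 7^(7 + 1) + 3·7^3 + 3·7^2 + 3·7 + 1 = 5765999; 5765999−1 = 5765998
i=5: 5765998 = 7^(7 + 1) + 3·7^3 + 3·7^2 + 3·7 (b=7); 7→8: 8^(8 + 1) + 3·8^3 + 3·8^2 + 3·8 = 134219480; 134219480−1 = 134219479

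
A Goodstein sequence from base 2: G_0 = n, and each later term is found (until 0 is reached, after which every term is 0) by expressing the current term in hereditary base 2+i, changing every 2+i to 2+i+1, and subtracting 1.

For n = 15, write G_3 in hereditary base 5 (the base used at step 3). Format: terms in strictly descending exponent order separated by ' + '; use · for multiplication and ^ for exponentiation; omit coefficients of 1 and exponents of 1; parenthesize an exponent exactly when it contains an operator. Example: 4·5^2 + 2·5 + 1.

5^(5 + 1) + 5^5 + 2

G_0=15  [base 2] 2^(2 + 1) + 2^2 + 2 + 1  →[2↦3]→  3^(3 + 1) + 3^3 + 3 + 1 = 112  −1 ⇒ G_1=111
G_1=111  [base 3] 3^(3 + 1) + 3^3 + 3  →[3↦4]→  4^(4 + 1) + 4^4 + 4 = 1284  −1 ⇒ G_2=1283
G_2=1283  [base 4] 4^(4 + 1) + 4^4 + 3  →[4↦5]→  5^(5 + 1) + 5^5 + 3 = 18753  −1 ⇒ G_3=18752
G_3=18752  [base 5] 5^(5 + 1) + 5^5 + 2  →[5↦6]→  6^(6 + 1) + 6^6 + 2 = 326594  −1 ⇒ G_4=326593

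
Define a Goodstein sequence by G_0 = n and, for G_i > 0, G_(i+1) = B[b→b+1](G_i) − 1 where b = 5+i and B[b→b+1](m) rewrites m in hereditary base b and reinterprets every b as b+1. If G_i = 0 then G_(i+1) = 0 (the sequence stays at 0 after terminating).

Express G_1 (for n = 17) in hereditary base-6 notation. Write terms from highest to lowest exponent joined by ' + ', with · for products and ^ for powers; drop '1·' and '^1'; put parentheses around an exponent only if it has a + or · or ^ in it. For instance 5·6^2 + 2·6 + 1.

step 0: 17 = 3·5 + 2; sub 6 for 5: 3·6 + 2; = 20; G_1 = 20−1 = 19
step 1: 19 = 3·6 + 1; sub 7 for 6: 3·7 + 1; = 22; G_2 = 22−1 = 21

3·6 + 1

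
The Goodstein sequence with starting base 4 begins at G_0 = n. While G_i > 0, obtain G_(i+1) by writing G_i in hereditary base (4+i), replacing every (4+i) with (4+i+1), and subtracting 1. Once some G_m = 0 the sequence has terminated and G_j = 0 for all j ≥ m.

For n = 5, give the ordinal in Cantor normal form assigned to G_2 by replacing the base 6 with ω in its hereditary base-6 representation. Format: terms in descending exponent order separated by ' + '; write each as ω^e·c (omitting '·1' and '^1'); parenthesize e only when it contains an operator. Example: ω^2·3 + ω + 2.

G_0=5  [base 4] 4 + 1  →[4↦5]→  5 + 1 = 6  −1 ⇒ G_1=5
G_1=5  [base 5] 5  →[5↦6]→  6 = 6  −1 ⇒ G_2=5
G_2=5  [base 6] 5  →[6↦7]→  5 = 5  −1 ⇒ G_3=4

5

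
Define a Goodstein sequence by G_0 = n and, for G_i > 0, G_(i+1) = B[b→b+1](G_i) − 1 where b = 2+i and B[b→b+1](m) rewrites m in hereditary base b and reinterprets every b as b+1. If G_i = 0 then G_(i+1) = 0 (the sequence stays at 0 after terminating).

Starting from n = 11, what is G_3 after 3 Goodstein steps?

15627

i=0: 11 = 2^(2 + 1) + 2 + 1 (b=2); 2→3: 3^(3 + 1) + 3 + 1 = 85; 85−1 = 84
i=1: 84 = 3^(3 + 1) + 3 (b=3); 3→4: 4^(4 + 1) + 4 = 1028; 1028−1 = 1027
i=2: 1027 = 4^(4 + 1) + 3 (b=4); 4→5: 5^(5 + 1) + 3 = 15628; 15628−1 = 15627
i=3: 15627 = 5^(5 + 1) + 2 (b=5); 5→6: 6^(6 + 1) + 2 = 279938; 279938−1 = 279937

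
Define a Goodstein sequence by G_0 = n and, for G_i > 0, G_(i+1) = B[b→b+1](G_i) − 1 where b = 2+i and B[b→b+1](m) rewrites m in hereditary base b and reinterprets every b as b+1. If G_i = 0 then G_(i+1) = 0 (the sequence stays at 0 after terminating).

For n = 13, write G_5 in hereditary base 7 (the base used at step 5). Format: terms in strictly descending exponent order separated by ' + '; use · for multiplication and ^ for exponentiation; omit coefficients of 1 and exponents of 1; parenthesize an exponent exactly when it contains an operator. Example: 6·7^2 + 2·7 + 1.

7^(7 + 1) + 3·7^3 + 3·7^2 + 3·7

step 0: 13 = 2^(2 + 1) + 2^2 + 1; sub 3 for 2: 3^(3 + 1) + 3^3 + 1; = 109; G_1 = 109−1 = 108
step 1: 108 = 3^(3 + 1) + 3^3; sub 4 for 3: 4^(4 + 1) + 4^4; = 1280; G_2 = 1280−1 = 1279
step 2: 1279 = 4^(4 + 1) + 3·4^3 + 3·4^2 + 3·4 + 3; sub 5 for 4: 5^(5 + 1) + 3·5^3 + 3·5^2 + 3·5 + 3; = 16093; G_3 = 16093−1 = 16092
step 3: 16092 = 5^(5 + 1) + 3·5^3 + 3·5^2 + 3·5 + 2; sub 6 for 5: 6^(6 + 1) + 3·6^3 + 3·6^2 + 3·6 + 2; = 280712; G_4 = 280712−1 = 280711
step 4: 280711 = 6^(6 + 1) + 3·6^3 + 3·6^2 + 3·6 + 1; sub 7 for 6: 7^(7 + 1) + 3·7^3 + 3·7^2 + 3·7 + 1; = 5765999; G_5 = 5765999−1 = 5765998
step 5: 5765998 = 7^(7 + 1) + 3·7^3 + 3·7^2 + 3·7; sub 8 for 7: 8^(8 + 1) + 3·8^3 + 3·8^2 + 3·8; = 134219480; G_6 = 134219480−1 = 134219479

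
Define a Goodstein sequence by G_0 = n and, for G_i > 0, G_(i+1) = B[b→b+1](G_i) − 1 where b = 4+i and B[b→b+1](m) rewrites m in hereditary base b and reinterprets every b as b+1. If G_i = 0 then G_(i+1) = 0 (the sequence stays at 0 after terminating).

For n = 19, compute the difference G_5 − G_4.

6

base 4: 19 = 4^2 + 3; at 5: 5^2 + 3 = 28; next = 27
base 5: 27 = 5^2 + 2; at 6: 6^2 + 2 = 38; next = 37
base 6: 37 = 6^2 + 1; at 7: 7^2 + 1 = 50; next = 49
base 7: 49 = 7^2; at 8: 8^2 = 64; next = 63
base 8: 63 = 7·8 + 7; at 9: 7·9 + 7 = 70; next = 69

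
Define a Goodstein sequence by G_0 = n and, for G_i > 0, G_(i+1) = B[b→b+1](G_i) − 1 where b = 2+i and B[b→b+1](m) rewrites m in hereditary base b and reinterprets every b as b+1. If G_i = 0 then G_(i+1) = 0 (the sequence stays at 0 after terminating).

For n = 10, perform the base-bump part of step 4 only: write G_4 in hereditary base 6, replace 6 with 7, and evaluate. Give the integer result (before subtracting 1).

4215755

base 2: 10 = 2^(2 + 1) + 2; at 3: 3^(3 + 1) + 3 = 84; next = 83
base 3: 83 = 3^(3 + 1) + 2; at 4: 4^(4 + 1) + 2 = 1026; next = 1025
base 4: 1025 = 4^(4 + 1) + 1; at 5: 5^(5 + 1) + 1 = 15626; next = 15625
base 5: 15625 = 5^(5 + 1); at 6: 6^(6 + 1) = 279936; next = 279935
base 6: 279935 = 5·6^6 + 5·6^5 + 5·6^4 + 5·6^3 + 5·6^2 + 5·6 + 5; at 7: 5·7^7 + 5·7^5 + 5·7^4 + 5·7^3 + 5·7^2 + 5·7 + 5 = 4215755; next = 4215754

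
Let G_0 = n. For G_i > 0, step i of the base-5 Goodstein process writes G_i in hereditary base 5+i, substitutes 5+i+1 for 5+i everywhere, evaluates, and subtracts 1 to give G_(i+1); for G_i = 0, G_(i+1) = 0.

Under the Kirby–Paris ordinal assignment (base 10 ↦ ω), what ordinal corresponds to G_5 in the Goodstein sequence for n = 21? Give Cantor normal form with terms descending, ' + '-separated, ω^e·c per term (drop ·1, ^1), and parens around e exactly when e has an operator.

i=0: 21 = 4·5 + 1 (b=5); 5→6: 4·6 + 1 = 25; 25−1 = 24
i=1: 24 = 4·6 (b=6); 6→7: 4·7 = 28; 28−1 = 27
i=2: 27 = 3·7 + 6 (b=7); 7→8: 3·8 + 6 = 30; 30−1 = 29
i=3: 29 = 3·8 + 5 (b=8); 8→9: 3·9 + 5 = 32; 32−1 = 31
i=4: 31 = 3·9 + 4 (b=9); 9→10: 3·10 + 4 = 34; 34−1 = 33
i=5: 33 = 3·10 + 3 (b=10); 10→11: 3·11 + 3 = 36; 36−1 = 35

ω·3 + 3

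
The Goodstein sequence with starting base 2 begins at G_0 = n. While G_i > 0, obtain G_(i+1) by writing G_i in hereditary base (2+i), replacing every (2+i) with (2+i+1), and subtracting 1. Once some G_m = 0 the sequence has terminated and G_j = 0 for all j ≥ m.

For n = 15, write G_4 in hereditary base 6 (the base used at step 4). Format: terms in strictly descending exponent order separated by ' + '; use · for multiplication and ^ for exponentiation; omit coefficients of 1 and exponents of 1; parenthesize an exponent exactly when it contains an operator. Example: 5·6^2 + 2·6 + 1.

G_0=15  [base 2] 2^(2 + 1) + 2^2 + 2 + 1  →[2↦3]→  3^(3 + 1) + 3^3 + 3 + 1 = 112  −1 ⇒ G_1=111
G_1=111  [base 3] 3^(3 + 1) + 3^3 + 3  →[3↦4]→  4^(4 + 1) + 4^4 + 4 = 1284  −1 ⇒ G_2=1283
G_2=1283  [base 4] 4^(4 + 1) + 4^4 + 3  →[4↦5]→  5^(5 + 1) + 5^5 + 3 = 18753  −1 ⇒ G_3=18752
G_3=18752  [base 5] 5^(5 + 1) + 5^5 + 2  →[5↦6]→  6^(6 + 1) + 6^6 + 2 = 326594  −1 ⇒ G_4=326593
G_4=326593  [base 6] 6^(6 + 1) + 6^6 + 1  →[6↦7]→  7^(7 + 1) + 7^7 + 1 = 6588345  −1 ⇒ G_5=6588344

6^(6 + 1) + 6^6 + 1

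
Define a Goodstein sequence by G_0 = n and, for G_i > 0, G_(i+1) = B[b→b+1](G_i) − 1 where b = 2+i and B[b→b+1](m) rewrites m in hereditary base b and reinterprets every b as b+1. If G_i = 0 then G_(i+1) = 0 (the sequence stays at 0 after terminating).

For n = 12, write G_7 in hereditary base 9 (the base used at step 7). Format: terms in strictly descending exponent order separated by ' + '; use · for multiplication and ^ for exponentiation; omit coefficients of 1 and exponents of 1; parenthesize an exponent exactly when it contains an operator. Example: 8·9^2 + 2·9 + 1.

G_0=12  [base 2] 2^(2 + 1) + 2^2  →[2↦3]→  3^(3 + 1) + 3^3 = 108  −1 ⇒ G_1=107
G_1=107  [base 3] 3^(3 + 1) + 2·3^2 + 2·3 + 2  →[3↦4]→  4^(4 + 1) + 2·4^2 + 2·4 + 2 = 1066  −1 ⇒ G_2=1065
G_2=1065  [base 4] 4^(4 + 1) + 2·4^2 + 2·4 + 1  →[4↦5]→  5^(5 + 1) + 2·5^2 + 2·5 + 1 = 15686  −1 ⇒ G_3=15685
G_3=15685  [base 5] 5^(5 + 1) + 2·5^2 + 2·5  →[5↦6]→  6^(6 + 1) + 2·6^2 + 2·6 = 280020  −1 ⇒ G_4=280019
G_4=280019  [base 6] 6^(6 + 1) + 2·6^2 + 6 + 5  →[6↦7]→  7^(7 + 1) + 2·7^2 + 7 + 5 = 5764911  −1 ⇒ G_5=5764910
G_5=5764910  [base 7] 7^(7 + 1) + 2·7^2 + 7 + 4  →[7↦8]→  8^(8 + 1) + 2·8^2 + 8 + 4 = 134217868  −1 ⇒ G_6=134217867
G_6=134217867  [base 8] 8^(8 + 1) + 2·8^2 + 8 + 3  →[8↦9]→  9^(9 + 1) + 2·9^2 + 9 + 3 = 3486784575  −1 ⇒ G_7=3486784574
G_7=3486784574  [base 9] 9^(9 + 1) + 2·9^2 + 9 + 2  →[9↦10]→  10^(10 + 1) + 2·10^2 + 10 + 2 = 100000000212  −1 ⇒ G_8=100000000211

9^(9 + 1) + 2·9^2 + 9 + 2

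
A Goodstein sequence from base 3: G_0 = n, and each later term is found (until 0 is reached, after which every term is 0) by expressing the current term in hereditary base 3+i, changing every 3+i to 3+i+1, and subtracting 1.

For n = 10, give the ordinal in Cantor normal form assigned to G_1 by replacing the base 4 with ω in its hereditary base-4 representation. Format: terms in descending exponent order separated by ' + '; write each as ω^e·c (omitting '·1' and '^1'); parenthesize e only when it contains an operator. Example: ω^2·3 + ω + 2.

ω^2

G_0=10  [base 3] 3^2 + 1  →[3↦4]→  4^2 + 1 = 17  −1 ⇒ G_1=16
G_1=16  [base 4] 4^2  →[4↦5]→  5^2 = 25  −1 ⇒ G_2=24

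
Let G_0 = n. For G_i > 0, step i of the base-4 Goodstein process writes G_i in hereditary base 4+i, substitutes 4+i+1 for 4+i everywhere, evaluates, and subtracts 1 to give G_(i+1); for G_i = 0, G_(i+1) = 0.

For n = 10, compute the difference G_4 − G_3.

i=0: 10 = 2·4 + 2 (b=4); 4→5: 2·5 + 2 = 12; 12−1 = 11
i=1: 11 = 2·5 + 1 (b=5); 5→6: 2·6 + 1 = 13; 13−1 = 12
i=2: 12 = 2·6 (b=6); 6→7: 2·7 = 14; 14−1 = 13
i=3: 13 = 7 + 6 (b=7); 7→8: 8 + 6 = 14; 14−1 = 13

0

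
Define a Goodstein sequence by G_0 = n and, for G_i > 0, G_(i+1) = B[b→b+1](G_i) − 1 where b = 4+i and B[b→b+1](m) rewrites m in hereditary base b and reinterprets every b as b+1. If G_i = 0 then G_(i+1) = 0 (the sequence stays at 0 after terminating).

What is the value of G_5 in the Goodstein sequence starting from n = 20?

(0) 20|_4 = 4^2 + 4 ↦ 5^2 + 5|_5 = 30 ⇒ 29
(1) 29|_5 = 5^2 + 4 ↦ 6^2 + 4|_6 = 40 ⇒ 39
(2) 39|_6 = 6^2 + 3 ↦ 7^2 + 3|_7 = 52 ⇒ 51
(3) 51|_7 = 7^2 + 2 ↦ 8^2 + 2|_8 = 66 ⇒ 65
(4) 65|_8 = 8^2 + 1 ↦ 9^2 + 1|_9 = 82 ⇒ 81

81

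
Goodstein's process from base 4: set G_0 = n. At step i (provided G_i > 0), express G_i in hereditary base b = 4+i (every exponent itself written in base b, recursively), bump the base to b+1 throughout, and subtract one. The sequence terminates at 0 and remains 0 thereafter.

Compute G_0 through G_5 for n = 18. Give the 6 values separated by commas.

(0) 18|_4 = 4^2 + 2 ↦ 5^2 + 2|_5 = 27 ⇒ 26
(1) 26|_5 = 5^2 + 1 ↦ 6^2 + 1|_6 = 37 ⇒ 36
(2) 36|_6 = 6^2 ↦ 7^2|_7 = 49 ⇒ 48
(3) 48|_7 = 6·7 + 6 ↦ 6·8 + 6|_8 = 54 ⇒ 53
(4) 53|_8 = 6·8 + 5 ↦ 6·9 + 5|_9 = 59 ⇒ 58

18, 26, 36, 48, 53, 58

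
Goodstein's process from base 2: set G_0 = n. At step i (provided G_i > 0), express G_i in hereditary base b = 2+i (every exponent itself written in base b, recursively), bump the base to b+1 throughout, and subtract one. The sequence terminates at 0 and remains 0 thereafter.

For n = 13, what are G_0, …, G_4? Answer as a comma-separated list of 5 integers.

G_0=13  [base 2] 2^(2 + 1) + 2^2 + 1  →[2↦3]→  3^(3 + 1) + 3^3 + 1 = 109  −1 ⇒ G_1=108
G_1=108  [base 3] 3^(3 + 1) + 3^3  →[3↦4]→  4^(4 + 1) + 4^4 = 1280  −1 ⇒ G_2=1279
G_2=1279  [base 4] 4^(4 + 1) + 3·4^3 + 3·4^2 + 3·4 + 3  →[4↦5]→  5^(5 + 1) + 3·5^3 + 3·5^2 + 3·5 + 3 = 16093  −1 ⇒ G_3=16092
G_3=16092  [base 5] 5^(5 + 1) + 3·5^3 + 3·5^2 + 3·5 + 2  →[5↦6]→  6^(6 + 1) + 3·6^3 + 3·6^2 + 3·6 + 2 = 280712  −1 ⇒ G_4=280711

13, 108, 1279, 16092, 280711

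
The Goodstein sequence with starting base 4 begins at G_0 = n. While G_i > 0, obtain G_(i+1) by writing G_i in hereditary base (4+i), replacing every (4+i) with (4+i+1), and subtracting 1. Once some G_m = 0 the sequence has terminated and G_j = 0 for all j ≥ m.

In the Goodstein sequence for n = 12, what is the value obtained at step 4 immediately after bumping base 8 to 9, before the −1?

G_0=12  [base 4] 3·4  →[4↦5]→  3·5 = 15  −1 ⇒ G_1=14
G_1=14  [base 5] 2·5 + 4  →[5↦6]→  2·6 + 4 = 16  −1 ⇒ G_2=15
G_2=15  [base 6] 2·6 + 3  →[6↦7]→  2·7 + 3 = 17  −1 ⇒ G_3=16
G_3=16  [base 7] 2·7 + 2  →[7↦8]→  2·8 + 2 = 18  −1 ⇒ G_4=17
G_4=17  [base 8] 2·8 + 1  →[8↦9]→  2·9 + 1 = 19  −1 ⇒ G_5=18

19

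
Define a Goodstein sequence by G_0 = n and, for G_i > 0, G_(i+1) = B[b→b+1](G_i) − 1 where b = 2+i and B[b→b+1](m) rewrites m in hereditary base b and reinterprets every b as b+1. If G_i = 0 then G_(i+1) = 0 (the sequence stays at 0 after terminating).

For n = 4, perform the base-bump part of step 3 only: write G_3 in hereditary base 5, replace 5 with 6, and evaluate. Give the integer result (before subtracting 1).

i=0: 4 = 2^2 (b=2); 2→3: 3^3 = 27; 27−1 = 26
i=1: 26 = 2·3^2 + 2·3 + 2 (b=3); 3→4: 2·4^2 + 2·4 + 2 = 42; 42−1 = 41
i=2: 41 = 2·4^2 + 2·4 + 1 (b=4); 4→5: 2·5^2 + 2·5 + 1 = 61; 61−1 = 60

84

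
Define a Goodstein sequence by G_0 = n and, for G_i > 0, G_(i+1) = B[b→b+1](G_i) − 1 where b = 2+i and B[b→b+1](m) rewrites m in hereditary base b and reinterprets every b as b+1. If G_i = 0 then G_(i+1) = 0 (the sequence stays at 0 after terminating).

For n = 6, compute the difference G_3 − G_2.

G_0=6  [base 2] 2^2 + 2  →[2↦3]→  3^3 + 3 = 30  −1 ⇒ G_1=29
G_1=29  [base 3] 3^3 + 2  →[3↦4]→  4^4 + 2 = 258  −1 ⇒ G_2=257
G_2=257  [base 4] 4^4 + 1  →[4↦5]→  5^5 + 1 = 3126  −1 ⇒ G_3=3125

2868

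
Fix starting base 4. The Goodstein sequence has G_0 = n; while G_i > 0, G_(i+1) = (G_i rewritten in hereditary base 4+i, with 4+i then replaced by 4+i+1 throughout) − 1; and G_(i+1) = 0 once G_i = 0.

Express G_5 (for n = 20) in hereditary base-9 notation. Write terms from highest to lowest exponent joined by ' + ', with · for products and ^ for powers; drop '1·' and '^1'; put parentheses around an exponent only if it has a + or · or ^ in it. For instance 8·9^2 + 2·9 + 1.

9^2

base 4: 20 = 4^2 + 4; at 5: 5^2 + 5 = 30; next = 29
base 5: 29 = 5^2 + 4; at 6: 6^2 + 4 = 40; next = 39
base 6: 39 = 6^2 + 3; at 7: 7^2 + 3 = 52; next = 51
base 7: 51 = 7^2 + 2; at 8: 8^2 + 2 = 66; next = 65
base 8: 65 = 8^2 + 1; at 9: 9^2 + 1 = 82; next = 81
base 9: 81 = 9^2; at 10: 10^2 = 100; next = 99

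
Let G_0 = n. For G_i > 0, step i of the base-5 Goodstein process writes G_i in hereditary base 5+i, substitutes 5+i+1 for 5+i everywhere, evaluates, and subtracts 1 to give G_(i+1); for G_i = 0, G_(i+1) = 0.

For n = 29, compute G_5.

29 —HB5→ 5^2 + 4 —bump→ 6^2 + 4 = 40 —(−1)→ 39
39 —HB6→ 6^2 + 3 —bump→ 7^2 + 3 = 52 —(−1)→ 51
51 —HB7→ 7^2 + 2 —bump→ 8^2 + 2 = 66 —(−1)→ 65
65 —HB8→ 8^2 + 1 —bump→ 9^2 + 1 = 82 —(−1)→ 81
81 —HB9→ 9^2 —bump→ 10^2 = 100 —(−1)→ 99
99 —HB10→ 9·10 + 9 —bump→ 9·11 + 9 = 108 —(−1)→ 107

99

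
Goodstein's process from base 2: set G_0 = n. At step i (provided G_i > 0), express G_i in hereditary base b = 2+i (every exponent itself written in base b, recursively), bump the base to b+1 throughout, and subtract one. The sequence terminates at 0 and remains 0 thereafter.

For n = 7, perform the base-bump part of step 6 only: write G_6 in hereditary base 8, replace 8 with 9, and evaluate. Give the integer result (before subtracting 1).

37665880

(0) 7|_2 = 2^2 + 2 + 1 ↦ 3^3 + 3 + 1|_3 = 31 ⇒ 30
(1) 30|_3 = 3^3 + 3 ↦ 4^4 + 4|_4 = 260 ⇒ 259
(2) 259|_4 = 4^4 + 3 ↦ 5^5 + 3|_5 = 3128 ⇒ 3127
(3) 3127|_5 = 5^5 + 2 ↦ 6^6 + 2|_6 = 46658 ⇒ 46657
(4) 46657|_6 = 6^6 + 1 ↦ 7^7 + 1|_7 = 823544 ⇒ 823543
(5) 823543|_7 = 7^7 ↦ 8^8|_8 = 16777216 ⇒ 16777215
(6) 16777215|_8 = 7·8^7 + 7·8^6 + 7·8^5 + 7·8^4 + 7·8^3 + 7·8^2 + 7·8 + 7 ↦ 7·9^7 + 7·9^6 + 7·9^5 + 7·9^4 + 7·9^3 + 7·9^2 + 7·9 + 7|_9 = 37665880 ⇒ 37665879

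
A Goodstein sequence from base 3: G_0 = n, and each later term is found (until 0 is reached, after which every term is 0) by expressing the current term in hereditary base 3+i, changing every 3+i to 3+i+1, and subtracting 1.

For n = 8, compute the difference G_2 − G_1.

G_0=8  [base 3] 2·3 + 2  →[3↦4]→  2·4 + 2 = 10  −1 ⇒ G_1=9
G_1=9  [base 4] 2·4 + 1  →[4↦5]→  2·5 + 1 = 11  −1 ⇒ G_2=10

1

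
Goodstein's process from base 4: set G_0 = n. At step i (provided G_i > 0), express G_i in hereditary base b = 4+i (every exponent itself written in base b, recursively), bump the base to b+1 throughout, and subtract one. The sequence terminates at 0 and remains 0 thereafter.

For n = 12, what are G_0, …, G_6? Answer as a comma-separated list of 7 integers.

12, 14, 15, 16, 17, 18, 19

i=0: 12 = 3·4 (b=4); 4→5: 3·5 = 15; 15−1 = 14
i=1: 14 = 2·5 + 4 (b=5); 5→6: 2·6 + 4 = 16; 16−1 = 15
i=2: 15 = 2·6 + 3 (b=6); 6→7: 2·7 + 3 = 17; 17−1 = 16
i=3: 16 = 2·7 + 2 (b=7); 7→8: 2·8 + 2 = 18; 18−1 = 17
i=4: 17 = 2·8 + 1 (b=8); 8→9: 2·9 + 1 = 19; 19−1 = 18
i=5: 18 = 2·9 (b=9); 9→10: 2·10 = 20; 20−1 = 19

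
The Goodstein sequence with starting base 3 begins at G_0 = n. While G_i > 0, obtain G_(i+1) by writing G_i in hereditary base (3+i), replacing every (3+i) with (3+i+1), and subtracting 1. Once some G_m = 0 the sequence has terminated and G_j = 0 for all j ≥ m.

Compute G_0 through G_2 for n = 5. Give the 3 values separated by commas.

5, 5, 5

i=0: 5 = 3 + 2 (b=3); 3→4: 4 + 2 = 6; 6−1 = 5
i=1: 5 = 4 + 1 (b=4); 4→5: 5 + 1 = 6; 6−1 = 5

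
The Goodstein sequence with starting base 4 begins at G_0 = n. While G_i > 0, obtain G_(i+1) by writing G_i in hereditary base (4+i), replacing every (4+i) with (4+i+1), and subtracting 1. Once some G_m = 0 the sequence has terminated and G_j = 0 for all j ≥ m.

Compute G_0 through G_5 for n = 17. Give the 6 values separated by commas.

i=0: 17 = 4^2 + 1 (b=4); 4→5: 5^2 + 1 = 26; 26−1 = 25
i=1: 25 = 5^2 (b=5); 5→6: 6^2 = 36; 36−1 = 35
i=2: 35 = 5·6 + 5 (b=6); 6→7: 5·7 + 5 = 40; 40−1 = 39
i=3: 39 = 5·7 + 4 (b=7); 7→8: 5·8 + 4 = 44; 44−1 = 43
i=4: 43 = 5·8 + 3 (b=8); 8→9: 5·9 + 3 = 48; 48−1 = 47

17, 25, 35, 39, 43, 47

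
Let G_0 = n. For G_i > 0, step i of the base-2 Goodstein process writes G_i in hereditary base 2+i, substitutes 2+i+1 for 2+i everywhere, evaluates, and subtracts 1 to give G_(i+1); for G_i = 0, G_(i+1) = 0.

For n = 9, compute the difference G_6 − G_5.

G_0 = 9. HB_2(9) = 2^(2 + 1) + 1. Bump = 82. G_1 = 81.
G_1 = 81. HB_3(81) = 3^(3 + 1). Bump = 1024. G_2 = 1023.
G_2 = 1023. HB_4(1023) = 3·4^4 + 3·4^3 + 3·4^2 + 3·4 + 3. Bump = 9843. G_3 = 9842.
G_3 = 9842. HB_5(9842) = 3·5^5 + 3·5^3 + 3·5^2 + 3·5 + 2. Bump = 140744. G_4 = 140743.
G_4 = 140743. HB_6(140743) = 3·6^6 + 3·6^3 + 3·6^2 + 3·6 + 1. Bump = 2471827. G_5 = 2471826.
G_5 = 2471826. HB_7(2471826) = 3·7^7 + 3·7^3 + 3·7^2 + 3·7. Bump = 50333400. G_6 = 50333399.

47861573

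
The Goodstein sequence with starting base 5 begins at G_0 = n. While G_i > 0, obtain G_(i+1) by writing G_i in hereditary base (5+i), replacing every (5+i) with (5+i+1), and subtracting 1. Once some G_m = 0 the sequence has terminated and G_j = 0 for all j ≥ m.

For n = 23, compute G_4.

(0) 23|_5 = 4·5 + 3 ↦ 4·6 + 3|_6 = 27 ⇒ 26
(1) 26|_6 = 4·6 + 2 ↦ 4·7 + 2|_7 = 30 ⇒ 29
(2) 29|_7 = 4·7 + 1 ↦ 4·8 + 1|_8 = 33 ⇒ 32
(3) 32|_8 = 4·8 ↦ 4·9|_9 = 36 ⇒ 35

35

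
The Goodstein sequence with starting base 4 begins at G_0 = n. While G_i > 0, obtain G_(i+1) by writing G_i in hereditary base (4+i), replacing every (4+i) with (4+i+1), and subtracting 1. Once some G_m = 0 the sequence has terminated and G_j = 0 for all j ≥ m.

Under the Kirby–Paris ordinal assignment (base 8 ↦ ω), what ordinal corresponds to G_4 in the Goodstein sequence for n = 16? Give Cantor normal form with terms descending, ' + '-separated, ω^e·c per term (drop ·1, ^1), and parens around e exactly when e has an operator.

G_0 = 16. HB_4(16) = 4^2. Bump = 25. G_1 = 24.
G_1 = 24. HB_5(24) = 4·5 + 4. Bump = 28. G_2 = 27.
G_2 = 27. HB_6(27) = 4·6 + 3. Bump = 31. G_3 = 30.
G_3 = 30. HB_7(30) = 4·7 + 2. Bump = 34. G_4 = 33.
G_4 = 33. HB_8(33) = 4·8 + 1. Bump = 37. G_5 = 36.

ω·4 + 1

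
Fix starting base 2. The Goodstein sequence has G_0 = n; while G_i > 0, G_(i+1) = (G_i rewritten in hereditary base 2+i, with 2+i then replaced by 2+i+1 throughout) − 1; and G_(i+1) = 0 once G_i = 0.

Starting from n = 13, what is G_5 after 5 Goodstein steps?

5765998

i=0: 13 = 2^(2 + 1) + 2^2 + 1 (b=2); 2→3: 3^(3 + 1) + 3^3 + 1 = 109; 109−1 = 108
i=1: 108 = 3^(3 + 1) + 3^3 (b=3); 3→4: 4^(4 + 1) + 4^4 = 1280; 1280−1 = 1279
i=2: 1279 = 4^(4 + 1) + 3·4^3 + 3·4^2 + 3·4 + 3 (b=4); 4→5: 5^(5 + 1) + 3·5^3 + 3·5^2 + 3·5 + 3 = 16093; 16093−1 = 16092
i=3: 16092 = 5^(5 + 1) + 3·5^3 + 3·5^2 + 3·5 + 2 (b=5); 5→6: 6^(6 + 1) + 3·6^3 + 3·6^2 + 3·6 + 2 = 280712; 280712−1 = 280711
i=4: 280711 = 6^(6 + 1) + 3·6^3 + 3·6^2 + 3·6 + 1 (b=6); 6→7: 7^(7 + 1) + 3·7^3 + 3·7^2 + 3·7 + 1 = 5765999; 5765999−1 = 5765998
i=5: 5765998 = 7^(7 + 1) + 3·7^3 + 3·7^2 + 3·7 (b=7); 7→8: 8^(8 + 1) + 3·8^3 + 3·8^2 + 3·8 = 134219480; 134219480−1 = 134219479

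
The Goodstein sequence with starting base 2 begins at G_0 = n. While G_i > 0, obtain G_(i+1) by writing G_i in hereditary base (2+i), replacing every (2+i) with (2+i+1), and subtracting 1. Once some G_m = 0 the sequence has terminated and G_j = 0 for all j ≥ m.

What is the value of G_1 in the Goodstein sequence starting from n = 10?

83

step 0: 10 = 2^(2 + 1) + 2; sub 3 for 2: 3^(3 + 1) + 3; = 84; G_1 = 84−1 = 83
step 1: 83 = 3^(3 + 1) + 2; sub 4 for 3: 4^(4 + 1) + 2; = 1026; G_2 = 1026−1 = 1025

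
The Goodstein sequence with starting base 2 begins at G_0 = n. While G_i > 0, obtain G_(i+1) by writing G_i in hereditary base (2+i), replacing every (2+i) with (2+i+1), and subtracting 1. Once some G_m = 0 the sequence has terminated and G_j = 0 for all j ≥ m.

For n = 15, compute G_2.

base 2: 15 = 2^(2 + 1) + 2^2 + 2 + 1; at 3: 3^(3 + 1) + 3^3 + 3 + 1 = 112; next = 111
base 3: 111 = 3^(3 + 1) + 3^3 + 3; at 4: 4^(4 + 1) + 4^4 + 4 = 1284; next = 1283

1283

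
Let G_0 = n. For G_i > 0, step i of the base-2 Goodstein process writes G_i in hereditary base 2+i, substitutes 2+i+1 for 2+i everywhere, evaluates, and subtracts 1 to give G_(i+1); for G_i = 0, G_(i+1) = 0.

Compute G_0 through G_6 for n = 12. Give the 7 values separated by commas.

12, 107, 1065, 15685, 280019, 5764910, 134217867

i=0: 12 = 2^(2 + 1) + 2^2 (b=2); 2→3: 3^(3 + 1) + 3^3 = 108; 108−1 = 107
i=1: 107 = 3^(3 + 1) + 2·3^2 + 2·3 + 2 (b=3); 3→4: 4^(4 + 1) + 2·4^2 + 2·4 + 2 = 1066; 1066−1 = 1065
i=2: 1065 = 4^(4 + 1) + 2·4^2 + 2·4 + 1 (b=4); 4→5: 5^(5 + 1) + 2·5^2 + 2·5 + 1 = 15686; 15686−1 = 15685
i=3: 15685 = 5^(5 + 1) + 2·5^2 + 2·5 (b=5); 5→6: 6^(6 + 1) + 2·6^2 + 2·6 = 280020; 280020−1 = 280019
i=4: 280019 = 6^(6 + 1) + 2·6^2 + 6 + 5 (b=6); 6→7: 7^(7 + 1) + 2·7^2 + 7 + 5 = 5764911; 5764911−1 = 5764910
i=5: 5764910 = 7^(7 + 1) + 2·7^2 + 7 + 4 (b=7); 7→8: 8^(8 + 1) + 2·8^2 + 8 + 4 = 134217868; 134217868−1 = 134217867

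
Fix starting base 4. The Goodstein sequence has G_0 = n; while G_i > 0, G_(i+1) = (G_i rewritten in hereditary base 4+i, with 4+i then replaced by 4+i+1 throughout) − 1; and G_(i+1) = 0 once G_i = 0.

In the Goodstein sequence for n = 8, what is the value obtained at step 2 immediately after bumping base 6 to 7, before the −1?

i=0: 8 = 2·4 (b=4); 4→5: 2·5 = 10; 10−1 = 9
i=1: 9 = 5 + 4 (b=5); 5→6: 6 + 4 = 10; 10−1 = 9
i=2: 9 = 6 + 3 (b=6); 6→7: 7 + 3 = 10; 10−1 = 9

10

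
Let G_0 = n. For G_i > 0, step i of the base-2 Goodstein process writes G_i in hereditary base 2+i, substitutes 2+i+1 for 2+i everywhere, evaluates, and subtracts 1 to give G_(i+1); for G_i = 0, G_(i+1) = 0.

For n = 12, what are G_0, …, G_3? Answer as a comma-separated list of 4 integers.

G_0=12  [base 2] 2^(2 + 1) + 2^2  →[2↦3]→  3^(3 + 1) + 3^3 = 108  −1 ⇒ G_1=107
G_1=107  [base 3] 3^(3 + 1) + 2·3^2 + 2·3 + 2  →[3↦4]→  4^(4 + 1) + 2·4^2 + 2·4 + 2 = 1066  −1 ⇒ G_2=1065
G_2=1065  [base 4] 4^(4 + 1) + 2·4^2 + 2·4 + 1  →[4↦5]→  5^(5 + 1) + 2·5^2 + 2·5 + 1 = 15686  −1 ⇒ G_3=15685

12, 107, 1065, 15685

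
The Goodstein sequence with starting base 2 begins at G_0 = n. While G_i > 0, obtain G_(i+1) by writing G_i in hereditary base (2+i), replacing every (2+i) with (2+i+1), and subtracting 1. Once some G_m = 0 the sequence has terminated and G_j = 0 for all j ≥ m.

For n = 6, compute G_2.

257

step 0: 6 = 2^2 + 2; sub 3 for 2: 3^3 + 3; = 30; G_1 = 30−1 = 29
step 1: 29 = 3^3 + 2; sub 4 for 3: 4^4 + 2; = 258; G_2 = 258−1 = 257
step 2: 257 = 4^4 + 1; sub 5 for 4: 5^5 + 1; = 3126; G_3 = 3126−1 = 3125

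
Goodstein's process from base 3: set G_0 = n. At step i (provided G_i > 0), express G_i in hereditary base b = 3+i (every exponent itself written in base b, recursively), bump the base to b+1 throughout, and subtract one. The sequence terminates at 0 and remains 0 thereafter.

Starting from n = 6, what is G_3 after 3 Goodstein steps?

[0] 6 ≡ 2·3 (base 3). Lift 4: 8. −1: 7.
[1] 7 ≡ 4 + 3 (base 4). Lift 5: 8. −1: 7.
[2] 7 ≡ 5 + 2 (base 5). Lift 6: 8. −1: 7.

7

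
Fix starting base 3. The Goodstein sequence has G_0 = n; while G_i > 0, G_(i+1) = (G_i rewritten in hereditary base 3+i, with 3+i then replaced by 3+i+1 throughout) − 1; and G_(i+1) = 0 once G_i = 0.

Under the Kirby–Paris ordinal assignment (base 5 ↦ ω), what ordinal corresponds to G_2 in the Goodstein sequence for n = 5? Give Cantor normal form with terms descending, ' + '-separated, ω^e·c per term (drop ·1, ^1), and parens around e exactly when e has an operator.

ω

(0) 5|_3 = 3 + 2 ↦ 4 + 2|_4 = 6 ⇒ 5
(1) 5|_4 = 4 + 1 ↦ 5 + 1|_5 = 6 ⇒ 5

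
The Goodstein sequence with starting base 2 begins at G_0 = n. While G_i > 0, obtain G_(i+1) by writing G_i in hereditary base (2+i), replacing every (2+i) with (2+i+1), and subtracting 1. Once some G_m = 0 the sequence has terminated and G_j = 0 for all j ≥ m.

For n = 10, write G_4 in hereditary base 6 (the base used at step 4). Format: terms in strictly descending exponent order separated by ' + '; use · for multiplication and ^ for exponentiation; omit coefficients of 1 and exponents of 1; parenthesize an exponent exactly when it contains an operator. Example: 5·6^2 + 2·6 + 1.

G_0 = 10. HB_2(10) = 2^(2 + 1) + 2. Bump = 84. G_1 = 83.
G_1 = 83. HB_3(83) = 3^(3 + 1) + 2. Bump = 1026. G_2 = 1025.
G_2 = 1025. HB_4(1025) = 4^(4 + 1) + 1. Bump = 15626. G_3 = 15625.
G_3 = 15625. HB_5(15625) = 5^(5 + 1). Bump = 279936. G_4 = 279935.
G_4 = 279935. HB_6(279935) = 5·6^6 + 5·6^5 + 5·6^4 + 5·6^3 + 5·6^2 + 5·6 + 5. Bump = 4215755. G_5 = 4215754.

5·6^6 + 5·6^5 + 5·6^4 + 5·6^3 + 5·6^2 + 5·6 + 5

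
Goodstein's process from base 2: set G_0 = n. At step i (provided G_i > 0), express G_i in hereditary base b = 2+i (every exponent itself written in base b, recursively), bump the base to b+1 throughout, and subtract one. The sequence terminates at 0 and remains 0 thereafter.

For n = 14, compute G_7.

3487116548

G_0=14  [base 2] 2^(2 + 1) + 2^2 + 2  →[2↦3]→  3^(3 + 1) + 3^3 + 3 = 111  −1 ⇒ G_1=110
G_1=110  [base 3] 3^(3 + 1) + 3^3 + 2  →[3↦4]→  4^(4 + 1) + 4^4 + 2 = 1282  −1 ⇒ G_2=1281
G_2=1281  [base 4] 4^(4 + 1) + 4^4 + 1  →[4↦5]→  5^(5 + 1) + 5^5 + 1 = 18751  −1 ⇒ G_3=18750
G_3=18750  [base 5] 5^(5 + 1) + 5^5  →[5↦6]→  6^(6 + 1) + 6^6 = 326592  −1 ⇒ G_4=326591
G_4=326591  [base 6] 6^(6 + 1) + 5·6^5 + 5·6^4 + 5·6^3 + 5·6^2 + 5·6 + 5  →[6↦7]→  7^(7 + 1) + 5·7^5 + 5·7^4 + 5·7^3 + 5·7^2 + 5·7 + 5 = 5862841  −1 ⇒ G_5=5862840
G_5=5862840  [base 7] 7^(7 + 1) + 5·7^5 + 5·7^4 + 5·7^3 + 5·7^2 + 5·7 + 4  →[7↦8]→  8^(8 + 1) + 5·8^5 + 5·8^4 + 5·8^3 + 5·8^2 + 5·8 + 4 = 134404972  −1 ⇒ G_6=134404971
G_6=134404971  [base 8] 8^(8 + 1) + 5·8^5 + 5·8^4 + 5·8^3 + 5·8^2 + 5·8 + 3  →[8↦9]→  9^(9 + 1) + 5·9^5 + 5·9^4 + 5·9^3 + 5·9^2 + 5·9 + 3 = 3487116549  −1 ⇒ G_7=3487116548
G_7=3487116548  [base 9] 9^(9 + 1) + 5·9^5 + 5·9^4 + 5·9^3 + 5·9^2 + 5·9 + 2  →[9↦10]→  10^(10 + 1) + 5·10^5 + 5·10^4 + 5·10^3 + 5·10^2 + 5·10 + 2 = 100000555552  −1 ⇒ G_8=100000555551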